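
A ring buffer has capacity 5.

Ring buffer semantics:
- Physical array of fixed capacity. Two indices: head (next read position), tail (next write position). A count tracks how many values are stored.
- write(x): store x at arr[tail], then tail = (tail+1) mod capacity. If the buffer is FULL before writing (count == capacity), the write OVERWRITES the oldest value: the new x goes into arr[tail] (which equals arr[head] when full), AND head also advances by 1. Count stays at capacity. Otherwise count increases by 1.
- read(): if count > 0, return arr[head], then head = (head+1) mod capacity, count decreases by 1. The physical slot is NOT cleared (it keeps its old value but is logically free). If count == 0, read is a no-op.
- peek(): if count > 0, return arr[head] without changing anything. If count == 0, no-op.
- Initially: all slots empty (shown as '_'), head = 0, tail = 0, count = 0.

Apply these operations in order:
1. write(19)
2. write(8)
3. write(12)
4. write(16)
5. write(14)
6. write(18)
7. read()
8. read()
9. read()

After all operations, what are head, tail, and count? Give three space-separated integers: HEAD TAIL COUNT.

Answer: 4 1 2

Derivation:
After op 1 (write(19)): arr=[19 _ _ _ _] head=0 tail=1 count=1
After op 2 (write(8)): arr=[19 8 _ _ _] head=0 tail=2 count=2
After op 3 (write(12)): arr=[19 8 12 _ _] head=0 tail=3 count=3
After op 4 (write(16)): arr=[19 8 12 16 _] head=0 tail=4 count=4
After op 5 (write(14)): arr=[19 8 12 16 14] head=0 tail=0 count=5
After op 6 (write(18)): arr=[18 8 12 16 14] head=1 tail=1 count=5
After op 7 (read()): arr=[18 8 12 16 14] head=2 tail=1 count=4
After op 8 (read()): arr=[18 8 12 16 14] head=3 tail=1 count=3
After op 9 (read()): arr=[18 8 12 16 14] head=4 tail=1 count=2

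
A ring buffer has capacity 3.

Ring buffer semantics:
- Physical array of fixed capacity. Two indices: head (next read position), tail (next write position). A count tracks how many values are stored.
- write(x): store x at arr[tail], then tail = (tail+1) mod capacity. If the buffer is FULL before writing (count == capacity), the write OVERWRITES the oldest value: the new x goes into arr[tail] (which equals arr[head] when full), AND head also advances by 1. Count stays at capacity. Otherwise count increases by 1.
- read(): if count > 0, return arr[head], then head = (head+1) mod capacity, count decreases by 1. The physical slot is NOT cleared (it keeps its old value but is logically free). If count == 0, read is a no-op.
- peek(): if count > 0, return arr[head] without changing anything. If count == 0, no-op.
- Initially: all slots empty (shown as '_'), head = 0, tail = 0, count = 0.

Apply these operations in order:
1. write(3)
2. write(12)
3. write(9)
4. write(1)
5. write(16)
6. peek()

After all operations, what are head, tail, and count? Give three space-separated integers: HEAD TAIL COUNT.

Answer: 2 2 3

Derivation:
After op 1 (write(3)): arr=[3 _ _] head=0 tail=1 count=1
After op 2 (write(12)): arr=[3 12 _] head=0 tail=2 count=2
After op 3 (write(9)): arr=[3 12 9] head=0 tail=0 count=3
After op 4 (write(1)): arr=[1 12 9] head=1 tail=1 count=3
After op 5 (write(16)): arr=[1 16 9] head=2 tail=2 count=3
After op 6 (peek()): arr=[1 16 9] head=2 tail=2 count=3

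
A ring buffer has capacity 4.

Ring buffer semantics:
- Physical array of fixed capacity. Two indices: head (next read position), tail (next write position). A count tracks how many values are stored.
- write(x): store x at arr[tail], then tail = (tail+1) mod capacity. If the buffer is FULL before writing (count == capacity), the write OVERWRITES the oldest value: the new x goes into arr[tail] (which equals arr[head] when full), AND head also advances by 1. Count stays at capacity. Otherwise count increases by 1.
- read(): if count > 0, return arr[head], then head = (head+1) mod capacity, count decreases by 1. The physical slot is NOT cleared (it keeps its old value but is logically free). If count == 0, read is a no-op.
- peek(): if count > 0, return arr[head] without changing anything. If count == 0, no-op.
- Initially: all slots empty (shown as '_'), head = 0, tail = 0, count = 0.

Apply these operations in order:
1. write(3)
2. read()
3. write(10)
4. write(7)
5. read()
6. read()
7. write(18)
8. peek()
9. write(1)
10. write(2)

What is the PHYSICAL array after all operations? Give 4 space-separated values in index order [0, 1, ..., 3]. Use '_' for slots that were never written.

Answer: 1 2 7 18

Derivation:
After op 1 (write(3)): arr=[3 _ _ _] head=0 tail=1 count=1
After op 2 (read()): arr=[3 _ _ _] head=1 tail=1 count=0
After op 3 (write(10)): arr=[3 10 _ _] head=1 tail=2 count=1
After op 4 (write(7)): arr=[3 10 7 _] head=1 tail=3 count=2
After op 5 (read()): arr=[3 10 7 _] head=2 tail=3 count=1
After op 6 (read()): arr=[3 10 7 _] head=3 tail=3 count=0
After op 7 (write(18)): arr=[3 10 7 18] head=3 tail=0 count=1
After op 8 (peek()): arr=[3 10 7 18] head=3 tail=0 count=1
After op 9 (write(1)): arr=[1 10 7 18] head=3 tail=1 count=2
After op 10 (write(2)): arr=[1 2 7 18] head=3 tail=2 count=3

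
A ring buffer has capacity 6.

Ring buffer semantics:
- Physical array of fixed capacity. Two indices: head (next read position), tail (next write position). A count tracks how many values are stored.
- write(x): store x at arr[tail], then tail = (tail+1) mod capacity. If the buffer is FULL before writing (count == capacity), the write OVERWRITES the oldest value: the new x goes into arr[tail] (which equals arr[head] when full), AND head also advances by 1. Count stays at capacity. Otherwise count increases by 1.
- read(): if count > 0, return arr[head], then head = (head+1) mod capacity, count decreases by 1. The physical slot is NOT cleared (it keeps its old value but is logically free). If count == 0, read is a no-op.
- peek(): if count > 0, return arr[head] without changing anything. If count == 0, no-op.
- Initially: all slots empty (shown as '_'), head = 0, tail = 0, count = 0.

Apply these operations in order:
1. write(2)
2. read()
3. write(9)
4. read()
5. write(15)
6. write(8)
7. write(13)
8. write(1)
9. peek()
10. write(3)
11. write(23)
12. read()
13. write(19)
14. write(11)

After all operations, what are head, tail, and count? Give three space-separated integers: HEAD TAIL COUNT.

Answer: 4 4 6

Derivation:
After op 1 (write(2)): arr=[2 _ _ _ _ _] head=0 tail=1 count=1
After op 2 (read()): arr=[2 _ _ _ _ _] head=1 tail=1 count=0
After op 3 (write(9)): arr=[2 9 _ _ _ _] head=1 tail=2 count=1
After op 4 (read()): arr=[2 9 _ _ _ _] head=2 tail=2 count=0
After op 5 (write(15)): arr=[2 9 15 _ _ _] head=2 tail=3 count=1
After op 6 (write(8)): arr=[2 9 15 8 _ _] head=2 tail=4 count=2
After op 7 (write(13)): arr=[2 9 15 8 13 _] head=2 tail=5 count=3
After op 8 (write(1)): arr=[2 9 15 8 13 1] head=2 tail=0 count=4
After op 9 (peek()): arr=[2 9 15 8 13 1] head=2 tail=0 count=4
After op 10 (write(3)): arr=[3 9 15 8 13 1] head=2 tail=1 count=5
After op 11 (write(23)): arr=[3 23 15 8 13 1] head=2 tail=2 count=6
After op 12 (read()): arr=[3 23 15 8 13 1] head=3 tail=2 count=5
After op 13 (write(19)): arr=[3 23 19 8 13 1] head=3 tail=3 count=6
After op 14 (write(11)): arr=[3 23 19 11 13 1] head=4 tail=4 count=6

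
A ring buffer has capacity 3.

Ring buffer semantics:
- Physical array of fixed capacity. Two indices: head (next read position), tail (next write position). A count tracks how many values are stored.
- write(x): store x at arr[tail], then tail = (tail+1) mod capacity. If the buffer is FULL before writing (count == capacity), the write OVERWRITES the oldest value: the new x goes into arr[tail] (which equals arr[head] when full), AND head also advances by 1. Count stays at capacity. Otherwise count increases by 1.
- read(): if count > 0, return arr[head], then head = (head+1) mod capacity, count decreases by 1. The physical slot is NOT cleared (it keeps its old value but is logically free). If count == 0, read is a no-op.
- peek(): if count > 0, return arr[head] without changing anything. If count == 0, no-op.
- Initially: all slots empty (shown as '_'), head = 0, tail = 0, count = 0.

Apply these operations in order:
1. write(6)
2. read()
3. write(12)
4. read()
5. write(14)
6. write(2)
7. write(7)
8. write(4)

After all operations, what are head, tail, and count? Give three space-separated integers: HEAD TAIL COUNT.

Answer: 0 0 3

Derivation:
After op 1 (write(6)): arr=[6 _ _] head=0 tail=1 count=1
After op 2 (read()): arr=[6 _ _] head=1 tail=1 count=0
After op 3 (write(12)): arr=[6 12 _] head=1 tail=2 count=1
After op 4 (read()): arr=[6 12 _] head=2 tail=2 count=0
After op 5 (write(14)): arr=[6 12 14] head=2 tail=0 count=1
After op 6 (write(2)): arr=[2 12 14] head=2 tail=1 count=2
After op 7 (write(7)): arr=[2 7 14] head=2 tail=2 count=3
After op 8 (write(4)): arr=[2 7 4] head=0 tail=0 count=3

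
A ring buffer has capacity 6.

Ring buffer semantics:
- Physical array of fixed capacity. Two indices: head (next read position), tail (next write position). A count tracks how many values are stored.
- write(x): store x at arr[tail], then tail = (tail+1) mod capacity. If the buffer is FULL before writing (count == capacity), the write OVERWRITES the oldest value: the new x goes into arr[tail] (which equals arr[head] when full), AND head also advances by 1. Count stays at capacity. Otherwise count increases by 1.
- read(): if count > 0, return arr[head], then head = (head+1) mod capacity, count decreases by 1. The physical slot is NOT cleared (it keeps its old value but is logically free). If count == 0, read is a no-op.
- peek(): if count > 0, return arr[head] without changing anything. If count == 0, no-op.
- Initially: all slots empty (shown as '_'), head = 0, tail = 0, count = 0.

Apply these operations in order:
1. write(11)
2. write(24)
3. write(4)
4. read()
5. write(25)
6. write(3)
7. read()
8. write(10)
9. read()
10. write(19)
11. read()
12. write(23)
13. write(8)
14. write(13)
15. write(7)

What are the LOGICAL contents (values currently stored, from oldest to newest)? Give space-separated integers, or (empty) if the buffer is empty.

After op 1 (write(11)): arr=[11 _ _ _ _ _] head=0 tail=1 count=1
After op 2 (write(24)): arr=[11 24 _ _ _ _] head=0 tail=2 count=2
After op 3 (write(4)): arr=[11 24 4 _ _ _] head=0 tail=3 count=3
After op 4 (read()): arr=[11 24 4 _ _ _] head=1 tail=3 count=2
After op 5 (write(25)): arr=[11 24 4 25 _ _] head=1 tail=4 count=3
After op 6 (write(3)): arr=[11 24 4 25 3 _] head=1 tail=5 count=4
After op 7 (read()): arr=[11 24 4 25 3 _] head=2 tail=5 count=3
After op 8 (write(10)): arr=[11 24 4 25 3 10] head=2 tail=0 count=4
After op 9 (read()): arr=[11 24 4 25 3 10] head=3 tail=0 count=3
After op 10 (write(19)): arr=[19 24 4 25 3 10] head=3 tail=1 count=4
After op 11 (read()): arr=[19 24 4 25 3 10] head=4 tail=1 count=3
After op 12 (write(23)): arr=[19 23 4 25 3 10] head=4 tail=2 count=4
After op 13 (write(8)): arr=[19 23 8 25 3 10] head=4 tail=3 count=5
After op 14 (write(13)): arr=[19 23 8 13 3 10] head=4 tail=4 count=6
After op 15 (write(7)): arr=[19 23 8 13 7 10] head=5 tail=5 count=6

Answer: 10 19 23 8 13 7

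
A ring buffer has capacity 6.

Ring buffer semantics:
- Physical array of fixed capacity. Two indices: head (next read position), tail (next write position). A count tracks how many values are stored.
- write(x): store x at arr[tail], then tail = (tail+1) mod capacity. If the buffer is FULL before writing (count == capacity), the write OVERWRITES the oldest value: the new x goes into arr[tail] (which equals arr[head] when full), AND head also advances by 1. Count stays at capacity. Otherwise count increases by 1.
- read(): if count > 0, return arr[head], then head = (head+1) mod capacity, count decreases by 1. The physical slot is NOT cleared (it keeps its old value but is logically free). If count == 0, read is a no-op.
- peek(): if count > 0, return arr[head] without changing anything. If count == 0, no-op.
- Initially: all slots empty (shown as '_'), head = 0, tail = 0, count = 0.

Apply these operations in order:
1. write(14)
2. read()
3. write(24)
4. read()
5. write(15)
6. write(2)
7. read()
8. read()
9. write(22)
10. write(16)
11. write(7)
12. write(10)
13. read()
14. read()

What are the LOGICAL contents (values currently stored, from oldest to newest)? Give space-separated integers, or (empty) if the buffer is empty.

After op 1 (write(14)): arr=[14 _ _ _ _ _] head=0 tail=1 count=1
After op 2 (read()): arr=[14 _ _ _ _ _] head=1 tail=1 count=0
After op 3 (write(24)): arr=[14 24 _ _ _ _] head=1 tail=2 count=1
After op 4 (read()): arr=[14 24 _ _ _ _] head=2 tail=2 count=0
After op 5 (write(15)): arr=[14 24 15 _ _ _] head=2 tail=3 count=1
After op 6 (write(2)): arr=[14 24 15 2 _ _] head=2 tail=4 count=2
After op 7 (read()): arr=[14 24 15 2 _ _] head=3 tail=4 count=1
After op 8 (read()): arr=[14 24 15 2 _ _] head=4 tail=4 count=0
After op 9 (write(22)): arr=[14 24 15 2 22 _] head=4 tail=5 count=1
After op 10 (write(16)): arr=[14 24 15 2 22 16] head=4 tail=0 count=2
After op 11 (write(7)): arr=[7 24 15 2 22 16] head=4 tail=1 count=3
After op 12 (write(10)): arr=[7 10 15 2 22 16] head=4 tail=2 count=4
After op 13 (read()): arr=[7 10 15 2 22 16] head=5 tail=2 count=3
After op 14 (read()): arr=[7 10 15 2 22 16] head=0 tail=2 count=2

Answer: 7 10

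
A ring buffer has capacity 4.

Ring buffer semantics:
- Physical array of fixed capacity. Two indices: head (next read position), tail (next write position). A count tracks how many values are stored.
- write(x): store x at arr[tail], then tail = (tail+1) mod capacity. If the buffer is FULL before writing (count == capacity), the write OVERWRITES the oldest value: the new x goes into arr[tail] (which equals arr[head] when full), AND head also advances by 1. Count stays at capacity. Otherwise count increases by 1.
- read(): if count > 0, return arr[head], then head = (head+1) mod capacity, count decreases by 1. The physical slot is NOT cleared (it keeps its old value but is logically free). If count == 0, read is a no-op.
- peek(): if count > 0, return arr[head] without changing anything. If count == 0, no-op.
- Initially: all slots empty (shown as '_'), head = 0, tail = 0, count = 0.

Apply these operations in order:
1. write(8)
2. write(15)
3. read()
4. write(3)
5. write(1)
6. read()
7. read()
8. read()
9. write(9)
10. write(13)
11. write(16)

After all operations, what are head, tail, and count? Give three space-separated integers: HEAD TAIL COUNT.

Answer: 0 3 3

Derivation:
After op 1 (write(8)): arr=[8 _ _ _] head=0 tail=1 count=1
After op 2 (write(15)): arr=[8 15 _ _] head=0 tail=2 count=2
After op 3 (read()): arr=[8 15 _ _] head=1 tail=2 count=1
After op 4 (write(3)): arr=[8 15 3 _] head=1 tail=3 count=2
After op 5 (write(1)): arr=[8 15 3 1] head=1 tail=0 count=3
After op 6 (read()): arr=[8 15 3 1] head=2 tail=0 count=2
After op 7 (read()): arr=[8 15 3 1] head=3 tail=0 count=1
After op 8 (read()): arr=[8 15 3 1] head=0 tail=0 count=0
After op 9 (write(9)): arr=[9 15 3 1] head=0 tail=1 count=1
After op 10 (write(13)): arr=[9 13 3 1] head=0 tail=2 count=2
After op 11 (write(16)): arr=[9 13 16 1] head=0 tail=3 count=3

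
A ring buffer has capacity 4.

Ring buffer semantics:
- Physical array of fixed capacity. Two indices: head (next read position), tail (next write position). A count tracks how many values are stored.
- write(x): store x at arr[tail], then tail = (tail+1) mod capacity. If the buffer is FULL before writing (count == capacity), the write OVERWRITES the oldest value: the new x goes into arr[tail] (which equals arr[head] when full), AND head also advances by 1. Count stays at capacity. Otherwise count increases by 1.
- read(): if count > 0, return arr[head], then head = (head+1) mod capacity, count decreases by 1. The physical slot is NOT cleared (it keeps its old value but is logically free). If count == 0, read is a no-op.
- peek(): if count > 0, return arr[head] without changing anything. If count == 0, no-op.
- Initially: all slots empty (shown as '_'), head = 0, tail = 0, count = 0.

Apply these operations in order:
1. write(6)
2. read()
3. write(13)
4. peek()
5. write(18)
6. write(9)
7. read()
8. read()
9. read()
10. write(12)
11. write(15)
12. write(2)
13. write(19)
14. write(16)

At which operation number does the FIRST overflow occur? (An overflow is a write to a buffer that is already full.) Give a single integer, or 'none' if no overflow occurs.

Answer: 14

Derivation:
After op 1 (write(6)): arr=[6 _ _ _] head=0 tail=1 count=1
After op 2 (read()): arr=[6 _ _ _] head=1 tail=1 count=0
After op 3 (write(13)): arr=[6 13 _ _] head=1 tail=2 count=1
After op 4 (peek()): arr=[6 13 _ _] head=1 tail=2 count=1
After op 5 (write(18)): arr=[6 13 18 _] head=1 tail=3 count=2
After op 6 (write(9)): arr=[6 13 18 9] head=1 tail=0 count=3
After op 7 (read()): arr=[6 13 18 9] head=2 tail=0 count=2
After op 8 (read()): arr=[6 13 18 9] head=3 tail=0 count=1
After op 9 (read()): arr=[6 13 18 9] head=0 tail=0 count=0
After op 10 (write(12)): arr=[12 13 18 9] head=0 tail=1 count=1
After op 11 (write(15)): arr=[12 15 18 9] head=0 tail=2 count=2
After op 12 (write(2)): arr=[12 15 2 9] head=0 tail=3 count=3
After op 13 (write(19)): arr=[12 15 2 19] head=0 tail=0 count=4
After op 14 (write(16)): arr=[16 15 2 19] head=1 tail=1 count=4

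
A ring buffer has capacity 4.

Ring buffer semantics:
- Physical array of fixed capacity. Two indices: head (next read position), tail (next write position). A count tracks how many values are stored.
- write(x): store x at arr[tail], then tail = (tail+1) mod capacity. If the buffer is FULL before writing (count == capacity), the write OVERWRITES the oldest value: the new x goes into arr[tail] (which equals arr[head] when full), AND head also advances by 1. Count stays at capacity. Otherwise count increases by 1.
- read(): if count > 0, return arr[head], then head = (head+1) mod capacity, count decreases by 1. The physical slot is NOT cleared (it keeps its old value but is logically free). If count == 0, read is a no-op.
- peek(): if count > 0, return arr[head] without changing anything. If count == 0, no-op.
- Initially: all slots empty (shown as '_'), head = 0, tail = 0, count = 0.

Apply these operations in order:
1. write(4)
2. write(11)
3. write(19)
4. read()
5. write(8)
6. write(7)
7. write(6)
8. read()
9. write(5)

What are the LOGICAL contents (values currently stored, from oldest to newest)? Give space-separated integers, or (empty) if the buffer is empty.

After op 1 (write(4)): arr=[4 _ _ _] head=0 tail=1 count=1
After op 2 (write(11)): arr=[4 11 _ _] head=0 tail=2 count=2
After op 3 (write(19)): arr=[4 11 19 _] head=0 tail=3 count=3
After op 4 (read()): arr=[4 11 19 _] head=1 tail=3 count=2
After op 5 (write(8)): arr=[4 11 19 8] head=1 tail=0 count=3
After op 6 (write(7)): arr=[7 11 19 8] head=1 tail=1 count=4
After op 7 (write(6)): arr=[7 6 19 8] head=2 tail=2 count=4
After op 8 (read()): arr=[7 6 19 8] head=3 tail=2 count=3
After op 9 (write(5)): arr=[7 6 5 8] head=3 tail=3 count=4

Answer: 8 7 6 5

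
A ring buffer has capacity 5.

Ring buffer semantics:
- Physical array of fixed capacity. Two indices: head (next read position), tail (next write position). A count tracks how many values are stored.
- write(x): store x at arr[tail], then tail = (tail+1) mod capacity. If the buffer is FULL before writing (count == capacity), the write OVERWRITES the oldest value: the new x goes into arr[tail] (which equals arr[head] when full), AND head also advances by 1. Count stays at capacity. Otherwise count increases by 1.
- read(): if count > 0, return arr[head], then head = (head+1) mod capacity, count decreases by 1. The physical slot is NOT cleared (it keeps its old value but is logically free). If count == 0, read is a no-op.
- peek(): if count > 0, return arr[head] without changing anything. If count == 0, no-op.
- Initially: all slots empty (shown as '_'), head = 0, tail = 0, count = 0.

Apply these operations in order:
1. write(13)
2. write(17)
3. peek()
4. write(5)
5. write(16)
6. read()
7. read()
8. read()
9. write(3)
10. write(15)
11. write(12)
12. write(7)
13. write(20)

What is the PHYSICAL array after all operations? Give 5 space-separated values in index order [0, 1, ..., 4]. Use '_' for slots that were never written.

After op 1 (write(13)): arr=[13 _ _ _ _] head=0 tail=1 count=1
After op 2 (write(17)): arr=[13 17 _ _ _] head=0 tail=2 count=2
After op 3 (peek()): arr=[13 17 _ _ _] head=0 tail=2 count=2
After op 4 (write(5)): arr=[13 17 5 _ _] head=0 tail=3 count=3
After op 5 (write(16)): arr=[13 17 5 16 _] head=0 tail=4 count=4
After op 6 (read()): arr=[13 17 5 16 _] head=1 tail=4 count=3
After op 7 (read()): arr=[13 17 5 16 _] head=2 tail=4 count=2
After op 8 (read()): arr=[13 17 5 16 _] head=3 tail=4 count=1
After op 9 (write(3)): arr=[13 17 5 16 3] head=3 tail=0 count=2
After op 10 (write(15)): arr=[15 17 5 16 3] head=3 tail=1 count=3
After op 11 (write(12)): arr=[15 12 5 16 3] head=3 tail=2 count=4
After op 12 (write(7)): arr=[15 12 7 16 3] head=3 tail=3 count=5
After op 13 (write(20)): arr=[15 12 7 20 3] head=4 tail=4 count=5

Answer: 15 12 7 20 3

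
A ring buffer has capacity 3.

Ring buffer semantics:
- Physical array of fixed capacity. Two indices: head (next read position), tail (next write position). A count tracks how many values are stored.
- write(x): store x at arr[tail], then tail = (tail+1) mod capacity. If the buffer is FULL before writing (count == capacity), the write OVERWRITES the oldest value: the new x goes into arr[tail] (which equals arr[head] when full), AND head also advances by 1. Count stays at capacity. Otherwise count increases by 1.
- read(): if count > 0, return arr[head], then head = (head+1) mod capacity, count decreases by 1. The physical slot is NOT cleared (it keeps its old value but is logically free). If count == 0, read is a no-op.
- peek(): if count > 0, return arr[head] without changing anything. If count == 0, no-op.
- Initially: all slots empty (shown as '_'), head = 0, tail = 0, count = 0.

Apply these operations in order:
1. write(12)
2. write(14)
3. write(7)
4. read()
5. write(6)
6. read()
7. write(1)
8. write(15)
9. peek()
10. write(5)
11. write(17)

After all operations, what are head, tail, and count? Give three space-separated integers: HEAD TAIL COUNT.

Answer: 2 2 3

Derivation:
After op 1 (write(12)): arr=[12 _ _] head=0 tail=1 count=1
After op 2 (write(14)): arr=[12 14 _] head=0 tail=2 count=2
After op 3 (write(7)): arr=[12 14 7] head=0 tail=0 count=3
After op 4 (read()): arr=[12 14 7] head=1 tail=0 count=2
After op 5 (write(6)): arr=[6 14 7] head=1 tail=1 count=3
After op 6 (read()): arr=[6 14 7] head=2 tail=1 count=2
After op 7 (write(1)): arr=[6 1 7] head=2 tail=2 count=3
After op 8 (write(15)): arr=[6 1 15] head=0 tail=0 count=3
After op 9 (peek()): arr=[6 1 15] head=0 tail=0 count=3
After op 10 (write(5)): arr=[5 1 15] head=1 tail=1 count=3
After op 11 (write(17)): arr=[5 17 15] head=2 tail=2 count=3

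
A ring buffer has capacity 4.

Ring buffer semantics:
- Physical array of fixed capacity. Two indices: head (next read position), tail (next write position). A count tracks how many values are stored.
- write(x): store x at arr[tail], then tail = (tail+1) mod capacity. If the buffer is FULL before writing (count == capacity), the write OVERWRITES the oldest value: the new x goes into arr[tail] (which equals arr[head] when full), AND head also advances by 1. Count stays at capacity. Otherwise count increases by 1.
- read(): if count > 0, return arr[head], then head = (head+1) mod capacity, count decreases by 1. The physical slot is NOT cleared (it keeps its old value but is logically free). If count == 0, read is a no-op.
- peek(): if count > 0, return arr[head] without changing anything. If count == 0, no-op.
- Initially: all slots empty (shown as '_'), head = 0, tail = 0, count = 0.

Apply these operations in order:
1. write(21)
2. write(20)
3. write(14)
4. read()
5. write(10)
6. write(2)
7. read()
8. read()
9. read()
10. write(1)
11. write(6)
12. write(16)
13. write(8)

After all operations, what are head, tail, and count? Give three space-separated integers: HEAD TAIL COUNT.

Answer: 1 1 4

Derivation:
After op 1 (write(21)): arr=[21 _ _ _] head=0 tail=1 count=1
After op 2 (write(20)): arr=[21 20 _ _] head=0 tail=2 count=2
After op 3 (write(14)): arr=[21 20 14 _] head=0 tail=3 count=3
After op 4 (read()): arr=[21 20 14 _] head=1 tail=3 count=2
After op 5 (write(10)): arr=[21 20 14 10] head=1 tail=0 count=3
After op 6 (write(2)): arr=[2 20 14 10] head=1 tail=1 count=4
After op 7 (read()): arr=[2 20 14 10] head=2 tail=1 count=3
After op 8 (read()): arr=[2 20 14 10] head=3 tail=1 count=2
After op 9 (read()): arr=[2 20 14 10] head=0 tail=1 count=1
After op 10 (write(1)): arr=[2 1 14 10] head=0 tail=2 count=2
After op 11 (write(6)): arr=[2 1 6 10] head=0 tail=3 count=3
After op 12 (write(16)): arr=[2 1 6 16] head=0 tail=0 count=4
After op 13 (write(8)): arr=[8 1 6 16] head=1 tail=1 count=4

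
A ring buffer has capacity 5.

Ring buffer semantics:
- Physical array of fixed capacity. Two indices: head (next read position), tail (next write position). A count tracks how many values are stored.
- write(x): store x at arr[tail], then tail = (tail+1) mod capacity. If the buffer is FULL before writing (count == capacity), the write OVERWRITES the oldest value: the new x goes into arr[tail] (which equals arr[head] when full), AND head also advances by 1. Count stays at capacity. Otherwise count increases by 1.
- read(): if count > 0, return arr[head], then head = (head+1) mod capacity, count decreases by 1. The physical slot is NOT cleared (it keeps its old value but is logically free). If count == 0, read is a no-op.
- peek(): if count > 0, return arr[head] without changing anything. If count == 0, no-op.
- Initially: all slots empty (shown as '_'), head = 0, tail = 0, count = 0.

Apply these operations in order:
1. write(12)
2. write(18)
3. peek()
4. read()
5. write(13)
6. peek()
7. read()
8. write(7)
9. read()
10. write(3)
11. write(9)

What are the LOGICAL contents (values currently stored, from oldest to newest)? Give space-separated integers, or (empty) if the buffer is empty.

Answer: 7 3 9

Derivation:
After op 1 (write(12)): arr=[12 _ _ _ _] head=0 tail=1 count=1
After op 2 (write(18)): arr=[12 18 _ _ _] head=0 tail=2 count=2
After op 3 (peek()): arr=[12 18 _ _ _] head=0 tail=2 count=2
After op 4 (read()): arr=[12 18 _ _ _] head=1 tail=2 count=1
After op 5 (write(13)): arr=[12 18 13 _ _] head=1 tail=3 count=2
After op 6 (peek()): arr=[12 18 13 _ _] head=1 tail=3 count=2
After op 7 (read()): arr=[12 18 13 _ _] head=2 tail=3 count=1
After op 8 (write(7)): arr=[12 18 13 7 _] head=2 tail=4 count=2
After op 9 (read()): arr=[12 18 13 7 _] head=3 tail=4 count=1
After op 10 (write(3)): arr=[12 18 13 7 3] head=3 tail=0 count=2
After op 11 (write(9)): arr=[9 18 13 7 3] head=3 tail=1 count=3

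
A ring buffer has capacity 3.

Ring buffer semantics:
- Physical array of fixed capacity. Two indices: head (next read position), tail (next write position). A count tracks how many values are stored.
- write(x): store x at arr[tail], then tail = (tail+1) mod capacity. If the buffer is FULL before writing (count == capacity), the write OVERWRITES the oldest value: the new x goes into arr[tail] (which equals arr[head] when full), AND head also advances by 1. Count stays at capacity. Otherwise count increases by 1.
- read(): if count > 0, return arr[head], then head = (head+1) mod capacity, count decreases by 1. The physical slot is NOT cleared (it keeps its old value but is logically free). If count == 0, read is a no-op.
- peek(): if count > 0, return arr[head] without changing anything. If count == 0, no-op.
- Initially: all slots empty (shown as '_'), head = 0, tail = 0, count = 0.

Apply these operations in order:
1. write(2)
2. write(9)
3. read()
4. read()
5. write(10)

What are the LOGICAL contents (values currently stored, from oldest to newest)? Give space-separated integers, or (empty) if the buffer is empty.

After op 1 (write(2)): arr=[2 _ _] head=0 tail=1 count=1
After op 2 (write(9)): arr=[2 9 _] head=0 tail=2 count=2
After op 3 (read()): arr=[2 9 _] head=1 tail=2 count=1
After op 4 (read()): arr=[2 9 _] head=2 tail=2 count=0
After op 5 (write(10)): arr=[2 9 10] head=2 tail=0 count=1

Answer: 10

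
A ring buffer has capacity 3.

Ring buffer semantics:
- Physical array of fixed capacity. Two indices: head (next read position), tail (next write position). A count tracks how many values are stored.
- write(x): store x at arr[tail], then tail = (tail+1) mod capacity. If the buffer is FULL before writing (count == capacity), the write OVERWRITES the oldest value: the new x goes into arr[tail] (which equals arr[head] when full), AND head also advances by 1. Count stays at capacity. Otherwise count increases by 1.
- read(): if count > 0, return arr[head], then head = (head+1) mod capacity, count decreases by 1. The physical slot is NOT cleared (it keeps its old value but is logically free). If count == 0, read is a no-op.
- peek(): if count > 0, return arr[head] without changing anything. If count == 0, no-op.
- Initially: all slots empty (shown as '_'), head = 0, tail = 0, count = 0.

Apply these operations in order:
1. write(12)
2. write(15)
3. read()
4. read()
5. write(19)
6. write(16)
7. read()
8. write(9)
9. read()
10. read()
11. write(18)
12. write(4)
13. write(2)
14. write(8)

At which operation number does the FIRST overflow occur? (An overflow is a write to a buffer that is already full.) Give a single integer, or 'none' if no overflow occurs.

Answer: 14

Derivation:
After op 1 (write(12)): arr=[12 _ _] head=0 tail=1 count=1
After op 2 (write(15)): arr=[12 15 _] head=0 tail=2 count=2
After op 3 (read()): arr=[12 15 _] head=1 tail=2 count=1
After op 4 (read()): arr=[12 15 _] head=2 tail=2 count=0
After op 5 (write(19)): arr=[12 15 19] head=2 tail=0 count=1
After op 6 (write(16)): arr=[16 15 19] head=2 tail=1 count=2
After op 7 (read()): arr=[16 15 19] head=0 tail=1 count=1
After op 8 (write(9)): arr=[16 9 19] head=0 tail=2 count=2
After op 9 (read()): arr=[16 9 19] head=1 tail=2 count=1
After op 10 (read()): arr=[16 9 19] head=2 tail=2 count=0
After op 11 (write(18)): arr=[16 9 18] head=2 tail=0 count=1
After op 12 (write(4)): arr=[4 9 18] head=2 tail=1 count=2
After op 13 (write(2)): arr=[4 2 18] head=2 tail=2 count=3
After op 14 (write(8)): arr=[4 2 8] head=0 tail=0 count=3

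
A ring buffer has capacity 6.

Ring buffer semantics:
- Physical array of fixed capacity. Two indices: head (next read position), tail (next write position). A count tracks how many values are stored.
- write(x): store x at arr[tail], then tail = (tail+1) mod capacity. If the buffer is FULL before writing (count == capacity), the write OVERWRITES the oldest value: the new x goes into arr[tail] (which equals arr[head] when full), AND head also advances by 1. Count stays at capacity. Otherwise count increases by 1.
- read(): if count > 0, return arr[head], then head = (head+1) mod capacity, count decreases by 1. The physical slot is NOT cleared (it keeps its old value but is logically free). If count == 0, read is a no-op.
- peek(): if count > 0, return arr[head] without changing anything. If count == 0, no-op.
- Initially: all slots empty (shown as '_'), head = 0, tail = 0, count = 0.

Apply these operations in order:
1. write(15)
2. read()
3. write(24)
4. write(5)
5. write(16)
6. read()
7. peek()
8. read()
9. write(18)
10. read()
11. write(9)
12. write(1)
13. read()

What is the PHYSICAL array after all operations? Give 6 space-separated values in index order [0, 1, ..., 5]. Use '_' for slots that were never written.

Answer: 1 24 5 16 18 9

Derivation:
After op 1 (write(15)): arr=[15 _ _ _ _ _] head=0 tail=1 count=1
After op 2 (read()): arr=[15 _ _ _ _ _] head=1 tail=1 count=0
After op 3 (write(24)): arr=[15 24 _ _ _ _] head=1 tail=2 count=1
After op 4 (write(5)): arr=[15 24 5 _ _ _] head=1 tail=3 count=2
After op 5 (write(16)): arr=[15 24 5 16 _ _] head=1 tail=4 count=3
After op 6 (read()): arr=[15 24 5 16 _ _] head=2 tail=4 count=2
After op 7 (peek()): arr=[15 24 5 16 _ _] head=2 tail=4 count=2
After op 8 (read()): arr=[15 24 5 16 _ _] head=3 tail=4 count=1
After op 9 (write(18)): arr=[15 24 5 16 18 _] head=3 tail=5 count=2
After op 10 (read()): arr=[15 24 5 16 18 _] head=4 tail=5 count=1
After op 11 (write(9)): arr=[15 24 5 16 18 9] head=4 tail=0 count=2
After op 12 (write(1)): arr=[1 24 5 16 18 9] head=4 tail=1 count=3
After op 13 (read()): arr=[1 24 5 16 18 9] head=5 tail=1 count=2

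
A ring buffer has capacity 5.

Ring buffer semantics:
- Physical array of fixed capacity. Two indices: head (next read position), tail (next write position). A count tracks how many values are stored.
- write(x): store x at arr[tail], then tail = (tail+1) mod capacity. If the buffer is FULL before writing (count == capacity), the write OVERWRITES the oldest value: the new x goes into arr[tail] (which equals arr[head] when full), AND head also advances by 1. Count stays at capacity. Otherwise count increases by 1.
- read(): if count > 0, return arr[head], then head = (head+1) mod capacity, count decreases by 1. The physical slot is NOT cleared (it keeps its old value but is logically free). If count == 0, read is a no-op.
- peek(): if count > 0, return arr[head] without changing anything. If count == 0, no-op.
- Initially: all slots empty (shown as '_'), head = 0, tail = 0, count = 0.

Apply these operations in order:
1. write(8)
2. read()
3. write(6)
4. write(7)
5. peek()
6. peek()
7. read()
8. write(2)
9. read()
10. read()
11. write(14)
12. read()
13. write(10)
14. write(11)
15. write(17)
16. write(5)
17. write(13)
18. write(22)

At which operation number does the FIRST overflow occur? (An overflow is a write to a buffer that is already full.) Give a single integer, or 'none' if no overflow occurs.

Answer: 18

Derivation:
After op 1 (write(8)): arr=[8 _ _ _ _] head=0 tail=1 count=1
After op 2 (read()): arr=[8 _ _ _ _] head=1 tail=1 count=0
After op 3 (write(6)): arr=[8 6 _ _ _] head=1 tail=2 count=1
After op 4 (write(7)): arr=[8 6 7 _ _] head=1 tail=3 count=2
After op 5 (peek()): arr=[8 6 7 _ _] head=1 tail=3 count=2
After op 6 (peek()): arr=[8 6 7 _ _] head=1 tail=3 count=2
After op 7 (read()): arr=[8 6 7 _ _] head=2 tail=3 count=1
After op 8 (write(2)): arr=[8 6 7 2 _] head=2 tail=4 count=2
After op 9 (read()): arr=[8 6 7 2 _] head=3 tail=4 count=1
After op 10 (read()): arr=[8 6 7 2 _] head=4 tail=4 count=0
After op 11 (write(14)): arr=[8 6 7 2 14] head=4 tail=0 count=1
After op 12 (read()): arr=[8 6 7 2 14] head=0 tail=0 count=0
After op 13 (write(10)): arr=[10 6 7 2 14] head=0 tail=1 count=1
After op 14 (write(11)): arr=[10 11 7 2 14] head=0 tail=2 count=2
After op 15 (write(17)): arr=[10 11 17 2 14] head=0 tail=3 count=3
After op 16 (write(5)): arr=[10 11 17 5 14] head=0 tail=4 count=4
After op 17 (write(13)): arr=[10 11 17 5 13] head=0 tail=0 count=5
After op 18 (write(22)): arr=[22 11 17 5 13] head=1 tail=1 count=5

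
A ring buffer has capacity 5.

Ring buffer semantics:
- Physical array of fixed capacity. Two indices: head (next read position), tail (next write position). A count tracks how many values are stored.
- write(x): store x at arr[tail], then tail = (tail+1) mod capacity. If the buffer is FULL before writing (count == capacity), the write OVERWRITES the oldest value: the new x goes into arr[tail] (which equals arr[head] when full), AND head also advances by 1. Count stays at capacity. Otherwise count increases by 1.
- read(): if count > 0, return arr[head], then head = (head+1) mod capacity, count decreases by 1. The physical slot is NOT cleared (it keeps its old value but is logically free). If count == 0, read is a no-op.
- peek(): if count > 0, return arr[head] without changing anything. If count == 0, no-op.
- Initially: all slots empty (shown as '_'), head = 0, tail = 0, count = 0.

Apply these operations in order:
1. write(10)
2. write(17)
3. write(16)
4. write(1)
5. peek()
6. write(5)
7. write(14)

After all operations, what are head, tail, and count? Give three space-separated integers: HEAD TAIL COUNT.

After op 1 (write(10)): arr=[10 _ _ _ _] head=0 tail=1 count=1
After op 2 (write(17)): arr=[10 17 _ _ _] head=0 tail=2 count=2
After op 3 (write(16)): arr=[10 17 16 _ _] head=0 tail=3 count=3
After op 4 (write(1)): arr=[10 17 16 1 _] head=0 tail=4 count=4
After op 5 (peek()): arr=[10 17 16 1 _] head=0 tail=4 count=4
After op 6 (write(5)): arr=[10 17 16 1 5] head=0 tail=0 count=5
After op 7 (write(14)): arr=[14 17 16 1 5] head=1 tail=1 count=5

Answer: 1 1 5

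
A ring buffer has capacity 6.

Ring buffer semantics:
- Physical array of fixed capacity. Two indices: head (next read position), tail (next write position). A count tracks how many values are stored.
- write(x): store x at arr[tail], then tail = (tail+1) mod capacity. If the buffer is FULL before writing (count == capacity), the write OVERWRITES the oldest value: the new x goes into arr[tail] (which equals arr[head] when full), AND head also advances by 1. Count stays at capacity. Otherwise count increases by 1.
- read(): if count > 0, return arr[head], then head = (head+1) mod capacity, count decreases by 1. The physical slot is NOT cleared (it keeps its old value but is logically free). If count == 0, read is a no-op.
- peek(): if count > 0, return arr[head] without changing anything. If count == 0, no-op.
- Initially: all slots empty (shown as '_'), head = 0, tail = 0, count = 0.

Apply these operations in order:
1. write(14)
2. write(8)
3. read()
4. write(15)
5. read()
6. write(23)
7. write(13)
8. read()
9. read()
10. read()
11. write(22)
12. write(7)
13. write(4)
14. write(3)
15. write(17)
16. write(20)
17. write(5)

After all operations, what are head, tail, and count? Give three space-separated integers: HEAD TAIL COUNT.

Answer: 0 0 6

Derivation:
After op 1 (write(14)): arr=[14 _ _ _ _ _] head=0 tail=1 count=1
After op 2 (write(8)): arr=[14 8 _ _ _ _] head=0 tail=2 count=2
After op 3 (read()): arr=[14 8 _ _ _ _] head=1 tail=2 count=1
After op 4 (write(15)): arr=[14 8 15 _ _ _] head=1 tail=3 count=2
After op 5 (read()): arr=[14 8 15 _ _ _] head=2 tail=3 count=1
After op 6 (write(23)): arr=[14 8 15 23 _ _] head=2 tail=4 count=2
After op 7 (write(13)): arr=[14 8 15 23 13 _] head=2 tail=5 count=3
After op 8 (read()): arr=[14 8 15 23 13 _] head=3 tail=5 count=2
After op 9 (read()): arr=[14 8 15 23 13 _] head=4 tail=5 count=1
After op 10 (read()): arr=[14 8 15 23 13 _] head=5 tail=5 count=0
After op 11 (write(22)): arr=[14 8 15 23 13 22] head=5 tail=0 count=1
After op 12 (write(7)): arr=[7 8 15 23 13 22] head=5 tail=1 count=2
After op 13 (write(4)): arr=[7 4 15 23 13 22] head=5 tail=2 count=3
After op 14 (write(3)): arr=[7 4 3 23 13 22] head=5 tail=3 count=4
After op 15 (write(17)): arr=[7 4 3 17 13 22] head=5 tail=4 count=5
After op 16 (write(20)): arr=[7 4 3 17 20 22] head=5 tail=5 count=6
After op 17 (write(5)): arr=[7 4 3 17 20 5] head=0 tail=0 count=6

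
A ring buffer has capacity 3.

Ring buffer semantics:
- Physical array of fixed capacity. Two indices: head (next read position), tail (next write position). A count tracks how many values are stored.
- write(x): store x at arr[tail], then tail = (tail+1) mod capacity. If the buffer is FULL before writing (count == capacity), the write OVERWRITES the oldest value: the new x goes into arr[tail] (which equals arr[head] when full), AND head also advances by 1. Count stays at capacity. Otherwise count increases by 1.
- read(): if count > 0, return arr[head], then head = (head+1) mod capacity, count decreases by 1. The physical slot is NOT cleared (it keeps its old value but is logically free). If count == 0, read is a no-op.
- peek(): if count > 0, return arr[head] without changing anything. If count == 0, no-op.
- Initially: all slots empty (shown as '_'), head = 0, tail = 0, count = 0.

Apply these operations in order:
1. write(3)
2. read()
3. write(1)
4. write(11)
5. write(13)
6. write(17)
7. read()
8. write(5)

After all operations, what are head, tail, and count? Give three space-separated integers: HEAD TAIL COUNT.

Answer: 0 0 3

Derivation:
After op 1 (write(3)): arr=[3 _ _] head=0 tail=1 count=1
After op 2 (read()): arr=[3 _ _] head=1 tail=1 count=0
After op 3 (write(1)): arr=[3 1 _] head=1 tail=2 count=1
After op 4 (write(11)): arr=[3 1 11] head=1 tail=0 count=2
After op 5 (write(13)): arr=[13 1 11] head=1 tail=1 count=3
After op 6 (write(17)): arr=[13 17 11] head=2 tail=2 count=3
After op 7 (read()): arr=[13 17 11] head=0 tail=2 count=2
After op 8 (write(5)): arr=[13 17 5] head=0 tail=0 count=3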